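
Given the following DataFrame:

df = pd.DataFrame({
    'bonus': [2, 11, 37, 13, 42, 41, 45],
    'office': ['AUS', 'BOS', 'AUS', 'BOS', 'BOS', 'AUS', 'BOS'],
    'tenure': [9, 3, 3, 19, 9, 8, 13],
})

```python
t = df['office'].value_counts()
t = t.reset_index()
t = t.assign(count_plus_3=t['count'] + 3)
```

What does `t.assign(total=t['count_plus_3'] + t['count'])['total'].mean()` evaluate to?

10.0

value_counts of office:
office
BOS    4
AUS    3
Name: count, dtype: int64
reset_index():
  office  count
0    BOS      4
1    AUS      3
add column count_plus_3 = t['count'] + 3:
  office  count  count_plus_3
0    BOS      4             7
1    AUS      3             6
add column total = t['count_plus_3'] + t['count']:
  office  count  count_plus_3  total
0    BOS      4             7     11
1    AUS      3             6      9
The mean of column 'total' is 10.0.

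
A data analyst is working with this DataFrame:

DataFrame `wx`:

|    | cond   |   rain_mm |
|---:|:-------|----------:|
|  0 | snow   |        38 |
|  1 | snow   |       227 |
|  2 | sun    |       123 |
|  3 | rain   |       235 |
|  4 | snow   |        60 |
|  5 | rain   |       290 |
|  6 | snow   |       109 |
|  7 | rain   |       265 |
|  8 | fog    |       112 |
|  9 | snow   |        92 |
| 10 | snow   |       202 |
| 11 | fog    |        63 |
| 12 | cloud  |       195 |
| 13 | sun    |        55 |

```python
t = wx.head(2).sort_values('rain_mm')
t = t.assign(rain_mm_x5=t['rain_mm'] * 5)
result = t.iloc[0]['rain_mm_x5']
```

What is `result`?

190

take first 2 rows:
   cond  rain_mm
0  snow       38
1  snow      227
sort by rain_mm:
   cond  rain_mm
0  snow       38
1  snow      227
add column rain_mm_x5 = t['rain_mm'] * 5:
   cond  rain_mm  rain_mm_x5
0  snow       38         190
1  snow      227        1135
Reading off the value at position 0, column 'rain_mm_x5', we get 190.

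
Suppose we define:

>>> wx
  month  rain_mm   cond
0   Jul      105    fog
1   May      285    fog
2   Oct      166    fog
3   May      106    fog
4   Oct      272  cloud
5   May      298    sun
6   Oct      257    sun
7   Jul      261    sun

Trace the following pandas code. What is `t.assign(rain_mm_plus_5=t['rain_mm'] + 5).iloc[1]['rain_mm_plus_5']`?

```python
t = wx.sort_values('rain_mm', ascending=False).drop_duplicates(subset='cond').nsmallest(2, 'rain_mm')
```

290

sort by rain_mm descending:
  month  rain_mm   cond
5   May      298    sun
1   May      285    fog
4   Oct      272  cloud
7   Jul      261    sun
6   Oct      257    sun
2   Oct      166    fog
3   May      106    fog
0   Jul      105    fog
drop duplicate cond (keep=first):
  month  rain_mm   cond
5   May      298    sun
1   May      285    fog
4   Oct      272  cloud
take 2 rows with smallest rain_mm:
  month  rain_mm   cond
4   Oct      272  cloud
1   May      285    fog
add column rain_mm_plus_5 = t['rain_mm'] + 5:
  month  rain_mm   cond  rain_mm_plus_5
4   Oct      272  cloud             277
1   May      285    fog             290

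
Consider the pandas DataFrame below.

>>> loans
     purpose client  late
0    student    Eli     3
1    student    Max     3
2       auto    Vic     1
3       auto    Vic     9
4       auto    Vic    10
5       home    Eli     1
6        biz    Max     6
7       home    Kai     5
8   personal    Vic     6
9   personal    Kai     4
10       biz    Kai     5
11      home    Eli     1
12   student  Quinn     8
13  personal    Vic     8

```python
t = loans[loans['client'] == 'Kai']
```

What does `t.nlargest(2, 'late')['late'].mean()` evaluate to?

filter rows where client == 'Kai':
     purpose client  late
7       home    Kai     5
9   personal    Kai     4
10       biz    Kai     5
take 2 rows with largest late:
   purpose client  late
7     home    Kai     5
10     biz    Kai     5

5.0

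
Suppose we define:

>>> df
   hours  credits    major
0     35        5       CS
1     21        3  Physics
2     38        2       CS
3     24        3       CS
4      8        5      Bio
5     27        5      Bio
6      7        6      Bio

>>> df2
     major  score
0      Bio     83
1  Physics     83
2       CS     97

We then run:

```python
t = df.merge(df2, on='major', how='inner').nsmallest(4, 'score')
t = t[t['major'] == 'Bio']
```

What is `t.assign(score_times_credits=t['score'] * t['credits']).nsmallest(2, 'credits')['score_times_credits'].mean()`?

415.0

merge on 'major' (how='inner') → 7 rows:
   hours  credits    major  score
0     35        5       CS     97
1     21        3  Physics     83
2     38        2       CS     97
3     24        3       CS     97
4      8        5      Bio     83
5     27        5      Bio     83
6      7        6      Bio     83
take 4 rows with smallest score:
   hours  credits    major  score
1     21        3  Physics     83
4      8        5      Bio     83
5     27        5      Bio     83
6      7        6      Bio     83
filter rows where major == 'Bio':
   hours  credits major  score
4      8        5   Bio     83
5     27        5   Bio     83
6      7        6   Bio     83
add column score_times_credits = t['score'] * t['credits']:
   hours  credits major  score  score_times_credits
4      8        5   Bio     83                  415
5     27        5   Bio     83                  415
6      7        6   Bio     83                  498
take 2 rows with smallest credits:
   hours  credits major  score  score_times_credits
4      8        5   Bio     83                  415
5     27        5   Bio     83                  415
Hence 415.0.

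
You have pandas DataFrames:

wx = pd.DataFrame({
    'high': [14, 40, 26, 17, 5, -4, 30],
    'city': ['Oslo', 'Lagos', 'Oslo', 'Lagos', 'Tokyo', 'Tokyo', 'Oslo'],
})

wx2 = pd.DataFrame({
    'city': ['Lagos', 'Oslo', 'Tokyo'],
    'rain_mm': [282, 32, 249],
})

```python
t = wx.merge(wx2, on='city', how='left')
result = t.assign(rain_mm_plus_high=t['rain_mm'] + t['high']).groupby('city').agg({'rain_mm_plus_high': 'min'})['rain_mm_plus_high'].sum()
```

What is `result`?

merge on 'city' (how='left') → 7 rows:
   high   city  rain_mm
0    14   Oslo       32
1    40  Lagos      282
2    26   Oslo       32
3    17  Lagos      282
4     5  Tokyo      249
5    -4  Tokyo      249
6    30   Oslo       32
add column rain_mm_plus_high = t['rain_mm'] + t['high']:
   high   city  rain_mm  rain_mm_plus_high
0    14   Oslo       32                 46
1    40  Lagos      282                322
2    26   Oslo       32                 58
3    17  Lagos      282                299
4     5  Tokyo      249                254
5    -4  Tokyo      249                245
6    30   Oslo       32                 62
group by city, min of rain_mm_plus_high:
       rain_mm_plus_high
city                    
Lagos                299
Oslo                  46
Tokyo                245
Finally, sum of column 'rain_mm_plus_high' = 590.

590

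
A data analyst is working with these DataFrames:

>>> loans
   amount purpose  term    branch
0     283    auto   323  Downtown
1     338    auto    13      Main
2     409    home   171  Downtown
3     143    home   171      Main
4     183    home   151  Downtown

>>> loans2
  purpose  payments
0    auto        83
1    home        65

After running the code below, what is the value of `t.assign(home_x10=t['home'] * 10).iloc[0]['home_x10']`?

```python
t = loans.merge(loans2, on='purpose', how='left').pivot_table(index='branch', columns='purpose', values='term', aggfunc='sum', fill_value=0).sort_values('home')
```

1710

merge on 'purpose' (how='left') → 5 rows:
   amount purpose  term    branch  payments
0     283    auto   323  Downtown        83
1     338    auto    13      Main        83
2     409    home   171  Downtown        65
3     143    home   171      Main        65
4     183    home   151  Downtown        65
pivot: rows=branch, cols=purpose, sum(term):
purpose   auto  home
branch              
Downtown   323   322
Main        13   171
sort by home:
purpose   auto  home
branch              
Main        13   171
Downtown   323   322
add column home_x10 = t['home'] * 10:
purpose   auto  home  home_x10
branch                        
Main        13   171      1710
Downtown   323   322      3220
So iloc[0]['home_x10'] = 1710.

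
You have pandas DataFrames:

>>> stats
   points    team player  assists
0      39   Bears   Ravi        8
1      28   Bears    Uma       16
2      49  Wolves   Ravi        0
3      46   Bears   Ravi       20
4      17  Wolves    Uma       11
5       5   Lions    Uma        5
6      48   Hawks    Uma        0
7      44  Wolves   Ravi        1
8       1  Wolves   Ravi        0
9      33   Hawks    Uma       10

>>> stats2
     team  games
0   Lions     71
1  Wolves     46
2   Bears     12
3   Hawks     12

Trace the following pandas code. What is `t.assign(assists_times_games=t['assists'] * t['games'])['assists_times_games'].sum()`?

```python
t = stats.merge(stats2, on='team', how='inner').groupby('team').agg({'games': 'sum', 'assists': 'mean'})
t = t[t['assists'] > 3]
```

1003.0

merge on 'team' (how='inner') → 10 rows:
   points    team player  assists  games
0      39   Bears   Ravi        8     12
1      28   Bears    Uma       16     12
2      49  Wolves   Ravi        0     46
3      46   Bears   Ravi       20     12
4      17  Wolves    Uma       11     46
5       5   Lions    Uma        5     71
6      48   Hawks    Uma        0     12
7      44  Wolves   Ravi        1     46
8       1  Wolves   Ravi        0     46
9      33   Hawks    Uma       10     12
group by team: sum(games), mean(assists):
        games    assists
team                    
Bears      36  14.666667
Hawks      24   5.000000
Lions      71   5.000000
Wolves    184   3.000000
filter rows where assists > 3:
       games    assists
team                   
Bears     36  14.666667
Hawks     24   5.000000
Lions     71   5.000000
add column assists_times_games = t['assists'] * t['games']:
       games    assists  assists_times_games
team                                        
Bears     36  14.666667                528.0
Hawks     24   5.000000                120.0
Lions     71   5.000000                355.0
The sum of column 'assists_times_games' is 1003.0.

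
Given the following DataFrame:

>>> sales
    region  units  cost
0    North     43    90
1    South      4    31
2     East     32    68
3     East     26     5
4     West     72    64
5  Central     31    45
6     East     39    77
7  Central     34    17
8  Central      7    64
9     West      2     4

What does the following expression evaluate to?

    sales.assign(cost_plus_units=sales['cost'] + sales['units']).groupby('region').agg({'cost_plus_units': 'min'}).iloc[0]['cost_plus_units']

add column cost_plus_units = sales['cost'] + sales['units']:
    region  units  cost  cost_plus_units
0    North     43    90              133
1    South      4    31               35
2     East     32    68              100
3     East     26     5               31
4     West     72    64              136
5  Central     31    45               76
6     East     39    77              116
7  Central     34    17               51
8  Central      7    64               71
9     West      2     4                6
group by region, min of cost_plus_units:
         cost_plus_units
region                  
Central               51
East                  31
North                133
South                 35
West                   6

51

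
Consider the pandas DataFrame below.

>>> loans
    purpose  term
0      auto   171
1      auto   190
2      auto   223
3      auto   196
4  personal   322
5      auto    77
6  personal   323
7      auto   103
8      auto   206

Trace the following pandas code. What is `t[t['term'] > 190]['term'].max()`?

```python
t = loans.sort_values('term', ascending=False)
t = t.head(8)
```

sort by term descending:
    purpose  term
6  personal   323
4  personal   322
2      auto   223
8      auto   206
3      auto   196
1      auto   190
0      auto   171
7      auto   103
5      auto    77
take first 8 rows:
    purpose  term
6  personal   323
4  personal   322
2      auto   223
8      auto   206
3      auto   196
1      auto   190
0      auto   171
7      auto   103
filter rows where term > 190:
    purpose  term
6  personal   323
4  personal   322
2      auto   223
8      auto   206
3      auto   196
Then the max of column 'term': 323

323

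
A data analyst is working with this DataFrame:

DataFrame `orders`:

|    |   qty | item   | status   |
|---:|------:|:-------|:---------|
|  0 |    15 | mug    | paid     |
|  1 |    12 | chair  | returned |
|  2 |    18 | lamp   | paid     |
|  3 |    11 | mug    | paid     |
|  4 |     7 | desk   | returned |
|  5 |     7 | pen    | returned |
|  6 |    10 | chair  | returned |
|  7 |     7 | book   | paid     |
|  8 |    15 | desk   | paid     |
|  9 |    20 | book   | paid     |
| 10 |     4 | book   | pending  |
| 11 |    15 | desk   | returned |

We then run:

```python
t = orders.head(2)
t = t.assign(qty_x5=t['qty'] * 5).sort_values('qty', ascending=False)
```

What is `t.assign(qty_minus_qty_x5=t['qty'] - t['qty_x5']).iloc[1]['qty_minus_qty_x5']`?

-48

take first 2 rows:
   qty   item    status
0   15    mug      paid
1   12  chair  returned
add column qty_x5 = t['qty'] * 5:
   qty   item    status  qty_x5
0   15    mug      paid      75
1   12  chair  returned      60
sort by qty descending:
   qty   item    status  qty_x5
0   15    mug      paid      75
1   12  chair  returned      60
add column qty_minus_qty_x5 = t['qty'] - t['qty_x5']:
   qty   item    status  qty_x5  qty_minus_qty_x5
0   15    mug      paid      75               -60
1   12  chair  returned      60               -48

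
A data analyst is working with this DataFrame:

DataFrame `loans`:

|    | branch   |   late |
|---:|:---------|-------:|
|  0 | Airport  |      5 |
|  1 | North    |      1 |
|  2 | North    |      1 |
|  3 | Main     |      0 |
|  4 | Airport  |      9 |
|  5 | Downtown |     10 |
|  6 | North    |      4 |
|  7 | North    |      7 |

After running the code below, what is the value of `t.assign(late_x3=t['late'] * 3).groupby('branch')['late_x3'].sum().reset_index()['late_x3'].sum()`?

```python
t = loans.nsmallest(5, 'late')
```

33

take 5 rows with smallest late:
    branch  late
3     Main     0
1    North     1
2    North     1
6    North     4
0  Airport     5
add column late_x3 = t['late'] * 3:
    branch  late  late_x3
3     Main     0        0
1    North     1        3
2    North     1        3
6    North     4       12
0  Airport     5       15
group by branch, sum of late_x3:
branch
Airport    15
Main        0
North      18
Name: late_x3, dtype: int64
reset_index():
    branch  late_x3
0  Airport       15
1     Main        0
2    North       18
Hence 33.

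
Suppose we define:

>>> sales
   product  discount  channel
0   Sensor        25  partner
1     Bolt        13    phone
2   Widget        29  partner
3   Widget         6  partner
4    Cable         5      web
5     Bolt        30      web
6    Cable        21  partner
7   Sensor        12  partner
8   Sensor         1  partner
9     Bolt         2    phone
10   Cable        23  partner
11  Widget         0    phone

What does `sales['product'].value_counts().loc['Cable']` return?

value_counts of product:
product
Sensor    3
Bolt      3
Widget    3
Cable     3
Name: count, dtype: int64
value at index 'Cable' → 3

3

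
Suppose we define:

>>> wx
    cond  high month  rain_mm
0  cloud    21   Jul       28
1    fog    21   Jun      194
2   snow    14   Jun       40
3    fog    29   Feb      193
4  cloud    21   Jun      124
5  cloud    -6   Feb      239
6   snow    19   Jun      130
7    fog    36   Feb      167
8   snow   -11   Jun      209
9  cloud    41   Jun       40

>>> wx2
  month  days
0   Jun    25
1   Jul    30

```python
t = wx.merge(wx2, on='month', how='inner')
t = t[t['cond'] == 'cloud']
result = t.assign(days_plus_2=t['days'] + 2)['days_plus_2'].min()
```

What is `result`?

merge on 'month' (how='inner') → 7 rows:
    cond  high month  rain_mm  days
0  cloud    21   Jul       28    30
1    fog    21   Jun      194    25
2   snow    14   Jun       40    25
3  cloud    21   Jun      124    25
4   snow    19   Jun      130    25
5   snow   -11   Jun      209    25
6  cloud    41   Jun       40    25
filter rows where cond == 'cloud':
    cond  high month  rain_mm  days
0  cloud    21   Jul       28    30
3  cloud    21   Jun      124    25
6  cloud    41   Jun       40    25
add column days_plus_2 = t['days'] + 2:
    cond  high month  rain_mm  days  days_plus_2
0  cloud    21   Jul       28    30           32
3  cloud    21   Jun      124    25           27
6  cloud    41   Jun       40    25           27
So min() = 27.

27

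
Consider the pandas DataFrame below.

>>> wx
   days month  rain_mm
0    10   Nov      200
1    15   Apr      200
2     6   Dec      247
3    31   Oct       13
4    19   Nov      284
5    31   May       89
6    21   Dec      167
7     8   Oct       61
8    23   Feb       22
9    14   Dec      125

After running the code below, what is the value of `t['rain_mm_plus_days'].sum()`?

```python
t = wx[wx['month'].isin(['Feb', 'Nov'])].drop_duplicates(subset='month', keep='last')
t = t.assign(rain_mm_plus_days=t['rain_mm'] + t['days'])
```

filter rows where month in ['Feb', 'Nov']:
   days month  rain_mm
0    10   Nov      200
4    19   Nov      284
8    23   Feb       22
drop duplicate month (keep=last):
   days month  rain_mm
4    19   Nov      284
8    23   Feb       22
add column rain_mm_plus_days = t['rain_mm'] + t['days']:
   days month  rain_mm  rain_mm_plus_days
4    19   Nov      284                303
8    23   Feb       22                 45
The sum of column 'rain_mm_plus_days' is 348.

348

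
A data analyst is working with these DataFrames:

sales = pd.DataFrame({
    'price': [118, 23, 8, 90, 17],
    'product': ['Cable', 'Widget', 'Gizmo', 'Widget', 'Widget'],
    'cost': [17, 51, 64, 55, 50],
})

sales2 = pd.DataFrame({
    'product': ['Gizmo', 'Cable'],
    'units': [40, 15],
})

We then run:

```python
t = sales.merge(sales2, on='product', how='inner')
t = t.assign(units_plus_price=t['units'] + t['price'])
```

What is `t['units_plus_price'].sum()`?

merge on 'product' (how='inner') → 2 rows:
   price product  cost  units
0    118   Cable    17     15
1      8   Gizmo    64     40
add column units_plus_price = t['units'] + t['price']:
   price product  cost  units  units_plus_price
0    118   Cable    17     15               133
1      8   Gizmo    64     40                48
So sum() = 181.

181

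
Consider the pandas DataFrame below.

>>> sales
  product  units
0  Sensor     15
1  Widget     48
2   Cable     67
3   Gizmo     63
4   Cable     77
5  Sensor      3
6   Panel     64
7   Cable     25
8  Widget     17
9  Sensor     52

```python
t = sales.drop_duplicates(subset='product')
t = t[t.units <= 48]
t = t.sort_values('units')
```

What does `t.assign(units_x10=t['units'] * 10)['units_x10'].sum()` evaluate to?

630

drop duplicate product (keep=first):
  product  units
0  Sensor     15
1  Widget     48
2   Cable     67
3   Gizmo     63
6   Panel     64
filter rows where units <= 48:
  product  units
0  Sensor     15
1  Widget     48
sort by units:
  product  units
0  Sensor     15
1  Widget     48
add column units_x10 = t['units'] * 10:
  product  units  units_x10
0  Sensor     15        150
1  Widget     48        480
Reading off the sum of column 'units_x10', we get 630.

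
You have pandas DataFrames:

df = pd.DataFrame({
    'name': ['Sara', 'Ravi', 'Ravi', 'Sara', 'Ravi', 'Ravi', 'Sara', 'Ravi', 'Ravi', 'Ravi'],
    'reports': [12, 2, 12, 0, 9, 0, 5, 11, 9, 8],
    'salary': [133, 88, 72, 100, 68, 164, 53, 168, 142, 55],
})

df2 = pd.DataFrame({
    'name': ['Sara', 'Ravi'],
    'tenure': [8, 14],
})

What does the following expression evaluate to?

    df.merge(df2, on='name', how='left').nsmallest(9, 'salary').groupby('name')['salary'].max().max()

merge on 'name' (how='left') → 10 rows:
   name  reports  salary  tenure
0  Sara       12     133       8
1  Ravi        2      88      14
2  Ravi       12      72      14
3  Sara        0     100       8
4  Ravi        9      68      14
5  Ravi        0     164      14
6  Sara        5      53       8
7  Ravi       11     168      14
8  Ravi        9     142      14
9  Ravi        8      55      14
take 9 rows with smallest salary:
   name  reports  salary  tenure
6  Sara        5      53       8
9  Ravi        8      55      14
4  Ravi        9      68      14
2  Ravi       12      72      14
1  Ravi        2      88      14
3  Sara        0     100       8
0  Sara       12     133       8
8  Ravi        9     142      14
5  Ravi        0     164      14
group by name, max of salary:
name
Ravi    164
Sara    133
Name: salary, dtype: int64
Hence 164.

164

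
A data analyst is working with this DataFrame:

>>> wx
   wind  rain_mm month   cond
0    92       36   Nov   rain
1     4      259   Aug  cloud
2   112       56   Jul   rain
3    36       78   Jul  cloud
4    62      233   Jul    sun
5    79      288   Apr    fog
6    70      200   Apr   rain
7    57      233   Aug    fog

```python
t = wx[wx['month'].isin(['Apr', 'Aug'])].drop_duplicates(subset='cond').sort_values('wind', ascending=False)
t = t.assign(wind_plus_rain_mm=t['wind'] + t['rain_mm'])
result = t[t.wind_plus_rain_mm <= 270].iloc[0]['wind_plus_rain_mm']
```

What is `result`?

filter rows where month in ['Apr', 'Aug']:
   wind  rain_mm month   cond
1     4      259   Aug  cloud
5    79      288   Apr    fog
6    70      200   Apr   rain
7    57      233   Aug    fog
drop duplicate cond (keep=first):
   wind  rain_mm month   cond
1     4      259   Aug  cloud
5    79      288   Apr    fog
6    70      200   Apr   rain
sort by wind descending:
   wind  rain_mm month   cond
5    79      288   Apr    fog
6    70      200   Apr   rain
1     4      259   Aug  cloud
add column wind_plus_rain_mm = t['wind'] + t['rain_mm']:
   wind  rain_mm month   cond  wind_plus_rain_mm
5    79      288   Apr    fog                367
6    70      200   Apr   rain                270
1     4      259   Aug  cloud                263
filter rows where wind_plus_rain_mm <= 270:
   wind  rain_mm month   cond  wind_plus_rain_mm
6    70      200   Apr   rain                270
1     4      259   Aug  cloud                263
The value at position 0, column 'wind_plus_rain_mm' is 270.

270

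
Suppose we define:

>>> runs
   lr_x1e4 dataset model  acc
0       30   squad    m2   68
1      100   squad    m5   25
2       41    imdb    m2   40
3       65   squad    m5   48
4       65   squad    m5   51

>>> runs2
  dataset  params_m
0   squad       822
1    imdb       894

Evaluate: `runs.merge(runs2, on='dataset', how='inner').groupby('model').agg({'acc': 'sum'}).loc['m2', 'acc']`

108

merge on 'dataset' (how='inner') → 5 rows:
   lr_x1e4 dataset model  acc  params_m
0       30   squad    m2   68       822
1      100   squad    m5   25       822
2       41    imdb    m2   40       894
3       65   squad    m5   48       822
4       65   squad    m5   51       822
group by model, sum of acc:
       acc
model     
m2     108
m5     124
Finally, value at row 'm2', column 'acc' = 108.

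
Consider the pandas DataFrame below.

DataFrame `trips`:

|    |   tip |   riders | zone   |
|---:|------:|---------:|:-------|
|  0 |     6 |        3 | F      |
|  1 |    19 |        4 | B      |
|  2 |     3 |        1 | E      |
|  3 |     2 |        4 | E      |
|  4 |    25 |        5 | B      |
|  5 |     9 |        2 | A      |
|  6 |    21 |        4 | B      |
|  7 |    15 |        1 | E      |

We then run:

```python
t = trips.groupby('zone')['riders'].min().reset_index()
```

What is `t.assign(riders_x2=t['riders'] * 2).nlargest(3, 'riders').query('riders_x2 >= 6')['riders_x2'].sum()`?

14

group by zone, min of riders:
zone
A    2
B    4
E    1
F    3
Name: riders, dtype: int64
reset_index():
  zone  riders
0    A       2
1    B       4
2    E       1
3    F       3
add column riders_x2 = t['riders'] * 2:
  zone  riders  riders_x2
0    A       2          4
1    B       4          8
2    E       1          2
3    F       3          6
take 3 rows with largest riders:
  zone  riders  riders_x2
1    B       4          8
3    F       3          6
0    A       2          4
filter rows where riders_x2 >= 6:
  zone  riders  riders_x2
1    B       4          8
3    F       3          6
The sum of column 'riders_x2' is 14.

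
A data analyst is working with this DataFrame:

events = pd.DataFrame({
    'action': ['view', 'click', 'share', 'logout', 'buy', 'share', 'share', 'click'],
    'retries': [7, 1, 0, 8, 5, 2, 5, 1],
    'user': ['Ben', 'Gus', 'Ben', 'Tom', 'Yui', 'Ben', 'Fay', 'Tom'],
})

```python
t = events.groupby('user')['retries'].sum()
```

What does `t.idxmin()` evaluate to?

Gus

group by user, sum of retries:
user
Ben    9
Fay    5
Gus    1
Tom    9
Yui    5
Name: retries, dtype: int64
Hence Gus.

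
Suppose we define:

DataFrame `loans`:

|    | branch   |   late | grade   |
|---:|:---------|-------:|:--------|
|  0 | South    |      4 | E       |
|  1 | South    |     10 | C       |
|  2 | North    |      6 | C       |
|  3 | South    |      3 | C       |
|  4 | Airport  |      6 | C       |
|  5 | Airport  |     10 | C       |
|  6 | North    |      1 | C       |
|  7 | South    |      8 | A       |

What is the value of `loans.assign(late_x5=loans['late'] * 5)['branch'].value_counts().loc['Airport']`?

2

add column late_x5 = loans['late'] * 5:
    branch  late grade  late_x5
0    South     4     E       20
1    South    10     C       50
2    North     6     C       30
3    South     3     C       15
4  Airport     6     C       30
5  Airport    10     C       50
6    North     1     C        5
7    South     8     A       40
value_counts of branch:
branch
South      4
North      2
Airport    2
Name: count, dtype: int64
Finally, value at index 'Airport' = 2.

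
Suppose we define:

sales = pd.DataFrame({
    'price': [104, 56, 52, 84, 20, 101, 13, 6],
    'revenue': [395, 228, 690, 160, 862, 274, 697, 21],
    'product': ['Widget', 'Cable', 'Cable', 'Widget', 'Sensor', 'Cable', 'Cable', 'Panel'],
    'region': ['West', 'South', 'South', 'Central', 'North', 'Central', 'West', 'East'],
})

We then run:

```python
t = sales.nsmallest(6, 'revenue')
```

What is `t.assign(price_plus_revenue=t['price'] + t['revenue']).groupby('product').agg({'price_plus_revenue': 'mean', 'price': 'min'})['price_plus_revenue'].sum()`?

take 6 rows with smallest revenue:
   price  revenue product   region
7      6       21   Panel     East
3     84      160  Widget  Central
1     56      228   Cable    South
5    101      274   Cable  Central
0    104      395  Widget     West
2     52      690   Cable    South
add column price_plus_revenue = t['price'] + t['revenue']:
   price  revenue product   region  price_plus_revenue
7      6       21   Panel     East                  27
3     84      160  Widget  Central                 244
1     56      228   Cable    South                 284
5    101      274   Cable  Central                 375
0    104      395  Widget     West                 499
2     52      690   Cable    South                 742
group by product: mean(price_plus_revenue), min(price):
         price_plus_revenue  price
product                           
Cable                 467.0     52
Panel                  27.0      6
Widget                371.5     84
Reading off the sum of column 'price_plus_revenue', we get 865.5.

865.5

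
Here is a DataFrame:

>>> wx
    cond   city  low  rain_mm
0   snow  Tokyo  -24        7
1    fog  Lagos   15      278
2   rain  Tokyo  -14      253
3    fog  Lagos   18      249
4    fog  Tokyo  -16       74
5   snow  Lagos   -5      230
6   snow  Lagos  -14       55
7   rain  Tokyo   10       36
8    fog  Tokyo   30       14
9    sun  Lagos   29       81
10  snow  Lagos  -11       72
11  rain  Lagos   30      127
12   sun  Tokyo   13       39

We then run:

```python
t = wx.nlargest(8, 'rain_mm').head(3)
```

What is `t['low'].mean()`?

6.33333333333

take 8 rows with largest rain_mm:
    cond   city  low  rain_mm
1    fog  Lagos   15      278
2   rain  Tokyo  -14      253
3    fog  Lagos   18      249
5   snow  Lagos   -5      230
11  rain  Lagos   30      127
9    sun  Lagos   29       81
4    fog  Tokyo  -16       74
10  snow  Lagos  -11       72
take first 3 rows:
   cond   city  low  rain_mm
1   fog  Lagos   15      278
2  rain  Tokyo  -14      253
3   fog  Lagos   18      249
Hence 6.33333333333.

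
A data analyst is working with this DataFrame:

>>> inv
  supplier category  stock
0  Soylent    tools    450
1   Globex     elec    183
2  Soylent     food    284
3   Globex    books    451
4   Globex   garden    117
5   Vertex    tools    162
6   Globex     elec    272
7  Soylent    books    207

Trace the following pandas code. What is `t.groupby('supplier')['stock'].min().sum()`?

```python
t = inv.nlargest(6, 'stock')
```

390

take 6 rows with largest stock:
  supplier category  stock
3   Globex    books    451
0  Soylent    tools    450
2  Soylent     food    284
6   Globex     elec    272
7  Soylent    books    207
1   Globex     elec    183
group by supplier, min of stock:
supplier
Globex     183
Soylent    207
Name: stock, dtype: int64
Hence 390.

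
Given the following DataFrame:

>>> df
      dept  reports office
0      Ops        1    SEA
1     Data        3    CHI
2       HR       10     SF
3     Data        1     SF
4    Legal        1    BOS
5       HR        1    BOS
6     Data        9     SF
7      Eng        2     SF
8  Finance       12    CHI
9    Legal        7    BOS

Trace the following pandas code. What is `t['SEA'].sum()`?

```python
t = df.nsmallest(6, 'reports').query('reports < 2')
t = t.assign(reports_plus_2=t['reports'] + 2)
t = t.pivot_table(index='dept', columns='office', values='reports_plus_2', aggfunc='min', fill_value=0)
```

3

take 6 rows with smallest reports:
    dept  reports office
0    Ops        1    SEA
3   Data        1     SF
4  Legal        1    BOS
5     HR        1    BOS
7    Eng        2     SF
1   Data        3    CHI
filter rows where reports < 2:
    dept  reports office
0    Ops        1    SEA
3   Data        1     SF
4  Legal        1    BOS
5     HR        1    BOS
add column reports_plus_2 = t['reports'] + 2:
    dept  reports office  reports_plus_2
0    Ops        1    SEA               3
3   Data        1     SF               3
4  Legal        1    BOS               3
5     HR        1    BOS               3
pivot: rows=dept, cols=office, min(reports_plus_2):
office  BOS  SEA  SF
dept                
Data      0    0   3
HR        3    0   0
Legal     3    0   0
Ops       0    3   0
sum of column 'SEA' → 3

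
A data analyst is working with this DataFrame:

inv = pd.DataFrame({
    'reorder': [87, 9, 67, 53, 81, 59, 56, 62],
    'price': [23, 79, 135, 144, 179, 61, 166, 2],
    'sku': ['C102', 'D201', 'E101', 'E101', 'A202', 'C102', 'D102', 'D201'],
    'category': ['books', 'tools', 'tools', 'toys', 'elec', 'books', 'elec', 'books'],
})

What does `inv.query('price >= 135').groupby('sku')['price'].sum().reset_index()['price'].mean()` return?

208.0

filter rows where price >= 135:
   reorder  price   sku category
2       67    135  E101    tools
3       53    144  E101     toys
4       81    179  A202     elec
6       56    166  D102     elec
group by sku, sum of price:
sku
A202    179
D102    166
E101    279
Name: price, dtype: int64
reset_index():
    sku  price
0  A202    179
1  D102    166
2  E101    279
Reading off the mean of column 'price', we get 208.0.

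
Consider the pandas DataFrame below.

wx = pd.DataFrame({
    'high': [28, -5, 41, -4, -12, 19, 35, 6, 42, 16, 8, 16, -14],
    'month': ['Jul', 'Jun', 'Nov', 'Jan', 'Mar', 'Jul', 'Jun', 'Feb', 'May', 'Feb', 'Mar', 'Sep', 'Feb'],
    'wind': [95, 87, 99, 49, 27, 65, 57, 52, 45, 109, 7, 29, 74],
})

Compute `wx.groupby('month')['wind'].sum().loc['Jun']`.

144

group by month, sum of wind:
month
Feb    235
Jan     49
Jul    160
Jun    144
Mar     34
May     45
Nov     99
Sep     29
Name: wind, dtype: int64
The value at index 'Jun' is 144.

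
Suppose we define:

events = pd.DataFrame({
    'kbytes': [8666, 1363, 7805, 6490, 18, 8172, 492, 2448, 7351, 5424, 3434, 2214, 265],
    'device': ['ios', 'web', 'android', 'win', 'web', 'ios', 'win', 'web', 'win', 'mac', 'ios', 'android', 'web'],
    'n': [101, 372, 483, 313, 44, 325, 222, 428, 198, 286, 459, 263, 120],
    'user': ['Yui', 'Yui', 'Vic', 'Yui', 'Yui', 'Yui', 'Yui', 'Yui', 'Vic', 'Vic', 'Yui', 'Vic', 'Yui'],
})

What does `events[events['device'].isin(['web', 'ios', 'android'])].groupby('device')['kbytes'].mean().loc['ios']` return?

filter rows where device in ['web', 'ios', 'android']:
    kbytes   device    n user
0     8666      ios  101  Yui
1     1363      web  372  Yui
2     7805  android  483  Vic
4       18      web   44  Yui
5     8172      ios  325  Yui
7     2448      web  428  Yui
10    3434      ios  459  Yui
11    2214  android  263  Vic
12     265      web  120  Yui
group by device, mean of kbytes:
device
android    5009.500000
ios        6757.333333
web        1023.500000
Name: kbytes, dtype: float64
Taking the value at index 'ios' gives 6757.33333333.

6757.33333333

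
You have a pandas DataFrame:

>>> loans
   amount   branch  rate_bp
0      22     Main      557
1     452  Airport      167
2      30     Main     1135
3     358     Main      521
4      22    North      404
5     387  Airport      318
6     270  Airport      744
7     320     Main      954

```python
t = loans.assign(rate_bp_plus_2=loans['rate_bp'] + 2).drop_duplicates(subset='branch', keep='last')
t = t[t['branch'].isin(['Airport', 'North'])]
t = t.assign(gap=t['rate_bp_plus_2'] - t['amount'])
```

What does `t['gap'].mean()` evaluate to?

add column rate_bp_plus_2 = loans['rate_bp'] + 2:
   amount   branch  rate_bp  rate_bp_plus_2
0      22     Main      557             559
1     452  Airport      167             169
2      30     Main     1135            1137
3     358     Main      521             523
4      22    North      404             406
5     387  Airport      318             320
6     270  Airport      744             746
7     320     Main      954             956
drop duplicate branch (keep=last):
   amount   branch  rate_bp  rate_bp_plus_2
4      22    North      404             406
6     270  Airport      744             746
7     320     Main      954             956
filter rows where branch in ['Airport', 'North']:
   amount   branch  rate_bp  rate_bp_plus_2
4      22    North      404             406
6     270  Airport      744             746
add column gap = t['rate_bp_plus_2'] - t['amount']:
   amount   branch  rate_bp  rate_bp_plus_2  gap
4      22    North      404             406  384
6     270  Airport      744             746  476
Finally, mean of column 'gap' = 430.0.

430.0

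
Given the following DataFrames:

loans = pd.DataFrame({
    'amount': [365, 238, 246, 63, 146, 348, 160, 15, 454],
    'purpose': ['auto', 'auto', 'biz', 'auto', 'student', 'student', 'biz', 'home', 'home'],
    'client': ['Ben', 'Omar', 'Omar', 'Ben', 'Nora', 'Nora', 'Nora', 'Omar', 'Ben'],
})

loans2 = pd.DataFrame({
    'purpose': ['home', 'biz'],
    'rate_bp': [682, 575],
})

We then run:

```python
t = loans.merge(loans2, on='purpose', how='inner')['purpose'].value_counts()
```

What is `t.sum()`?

4

merge on 'purpose' (how='inner') → 4 rows:
   amount purpose client  rate_bp
0     246     biz   Omar      575
1     160     biz   Nora      575
2      15    home   Omar      682
3     454    home    Ben      682
value_counts of purpose:
purpose
biz     2
home    2
Name: count, dtype: int64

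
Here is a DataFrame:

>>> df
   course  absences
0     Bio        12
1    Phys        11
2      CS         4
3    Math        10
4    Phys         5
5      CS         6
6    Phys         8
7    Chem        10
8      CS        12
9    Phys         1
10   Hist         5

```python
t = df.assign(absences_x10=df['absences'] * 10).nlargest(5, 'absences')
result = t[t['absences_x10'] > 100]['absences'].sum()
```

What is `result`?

35

add column absences_x10 = df['absences'] * 10:
   course  absences  absences_x10
0     Bio        12           120
1    Phys        11           110
2      CS         4            40
3    Math        10           100
4    Phys         5            50
5      CS         6            60
6    Phys         8            80
7    Chem        10           100
8      CS        12           120
9    Phys         1            10
10   Hist         5            50
take 5 rows with largest absences:
  course  absences  absences_x10
0    Bio        12           120
8     CS        12           120
1   Phys        11           110
3   Math        10           100
7   Chem        10           100
filter rows where absences_x10 > 100:
  course  absences  absences_x10
0    Bio        12           120
8     CS        12           120
1   Phys        11           110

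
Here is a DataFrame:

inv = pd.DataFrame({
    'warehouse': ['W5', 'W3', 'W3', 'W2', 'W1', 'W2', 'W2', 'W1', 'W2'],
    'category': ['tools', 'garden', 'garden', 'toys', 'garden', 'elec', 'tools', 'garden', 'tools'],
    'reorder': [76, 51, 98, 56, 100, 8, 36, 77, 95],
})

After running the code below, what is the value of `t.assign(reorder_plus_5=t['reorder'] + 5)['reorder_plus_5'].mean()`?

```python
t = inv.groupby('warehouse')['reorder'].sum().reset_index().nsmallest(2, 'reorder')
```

group by warehouse, sum of reorder:
warehouse
W1    177
W2    195
W3    149
W5     76
Name: reorder, dtype: int64
reset_index():
  warehouse  reorder
0        W1      177
1        W2      195
2        W3      149
3        W5       76
take 2 rows with smallest reorder:
  warehouse  reorder
3        W5       76
2        W3      149
add column reorder_plus_5 = t['reorder'] + 5:
  warehouse  reorder  reorder_plus_5
3        W5       76              81
2        W3      149             154
Reading off the mean of column 'reorder_plus_5', we get 117.5.

117.5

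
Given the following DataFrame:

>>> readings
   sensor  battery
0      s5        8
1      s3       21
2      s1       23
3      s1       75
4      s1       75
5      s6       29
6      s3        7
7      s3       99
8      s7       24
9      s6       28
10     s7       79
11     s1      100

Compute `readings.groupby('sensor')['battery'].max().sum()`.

315

group by sensor, max of battery:
sensor
s1    100
s3     99
s5      8
s6     29
s7     79
Name: battery, dtype: int64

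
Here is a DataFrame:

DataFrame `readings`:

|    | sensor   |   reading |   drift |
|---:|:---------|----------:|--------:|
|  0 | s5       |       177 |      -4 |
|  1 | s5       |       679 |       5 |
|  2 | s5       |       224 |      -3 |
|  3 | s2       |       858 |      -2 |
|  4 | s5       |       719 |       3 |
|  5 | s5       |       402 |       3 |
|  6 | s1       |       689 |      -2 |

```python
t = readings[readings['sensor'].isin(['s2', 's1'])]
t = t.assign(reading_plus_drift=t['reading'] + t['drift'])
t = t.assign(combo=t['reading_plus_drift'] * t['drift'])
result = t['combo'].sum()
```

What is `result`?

-3086

filter rows where sensor in ['s2', 's1']:
  sensor  reading  drift
3     s2      858     -2
6     s1      689     -2
add column reading_plus_drift = t['reading'] + t['drift']:
  sensor  reading  drift  reading_plus_drift
3     s2      858     -2                 856
6     s1      689     -2                 687
add column combo = t['reading_plus_drift'] * t['drift']:
  sensor  reading  drift  reading_plus_drift  combo
3     s2      858     -2                 856  -1712
6     s1      689     -2                 687  -1374
sum of column 'combo' → -3086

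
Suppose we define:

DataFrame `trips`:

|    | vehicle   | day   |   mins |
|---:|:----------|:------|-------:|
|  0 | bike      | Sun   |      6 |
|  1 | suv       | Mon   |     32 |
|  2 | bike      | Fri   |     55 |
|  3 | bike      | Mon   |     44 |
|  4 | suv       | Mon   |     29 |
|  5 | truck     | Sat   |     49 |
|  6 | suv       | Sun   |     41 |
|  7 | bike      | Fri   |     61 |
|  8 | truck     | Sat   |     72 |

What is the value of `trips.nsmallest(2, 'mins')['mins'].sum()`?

35

take 2 rows with smallest mins:
  vehicle  day  mins
0    bike  Sun     6
4     suv  Mon    29
Hence 35.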